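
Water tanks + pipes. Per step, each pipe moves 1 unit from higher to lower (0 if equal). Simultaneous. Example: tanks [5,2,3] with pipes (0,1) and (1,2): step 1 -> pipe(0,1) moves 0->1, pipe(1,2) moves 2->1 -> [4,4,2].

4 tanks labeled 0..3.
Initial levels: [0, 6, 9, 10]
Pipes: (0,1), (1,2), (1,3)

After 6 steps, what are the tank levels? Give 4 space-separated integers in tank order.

Step 1: flows [1->0,2->1,3->1] -> levels [1 7 8 9]
Step 2: flows [1->0,2->1,3->1] -> levels [2 8 7 8]
Step 3: flows [1->0,1->2,1=3] -> levels [3 6 8 8]
Step 4: flows [1->0,2->1,3->1] -> levels [4 7 7 7]
Step 5: flows [1->0,1=2,1=3] -> levels [5 6 7 7]
Step 6: flows [1->0,2->1,3->1] -> levels [6 7 6 6]

Answer: 6 7 6 6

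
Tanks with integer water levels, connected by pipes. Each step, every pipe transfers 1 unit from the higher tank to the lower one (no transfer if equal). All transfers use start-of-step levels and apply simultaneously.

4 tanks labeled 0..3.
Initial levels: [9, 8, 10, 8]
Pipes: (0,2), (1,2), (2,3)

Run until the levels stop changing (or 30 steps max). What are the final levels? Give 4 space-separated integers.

Step 1: flows [2->0,2->1,2->3] -> levels [10 9 7 9]
Step 2: flows [0->2,1->2,3->2] -> levels [9 8 10 8]
  -> period-2 cycle: step 2 state = step 0 state; never stabilizes
  -> state at step 30: (30-0) mod 2 = 0, same as step 0 -> [9 8 10 8]

Answer: 9 8 10 8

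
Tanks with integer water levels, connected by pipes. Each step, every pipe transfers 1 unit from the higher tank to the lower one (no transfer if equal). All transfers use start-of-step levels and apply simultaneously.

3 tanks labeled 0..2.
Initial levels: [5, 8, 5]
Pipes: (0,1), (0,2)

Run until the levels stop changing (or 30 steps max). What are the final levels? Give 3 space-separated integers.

Step 1: flows [1->0,0=2] -> levels [6 7 5]
Step 2: flows [1->0,0->2] -> levels [6 6 6]
Step 3: flows [0=1,0=2] -> levels [6 6 6]
  -> stable (no change)

Answer: 6 6 6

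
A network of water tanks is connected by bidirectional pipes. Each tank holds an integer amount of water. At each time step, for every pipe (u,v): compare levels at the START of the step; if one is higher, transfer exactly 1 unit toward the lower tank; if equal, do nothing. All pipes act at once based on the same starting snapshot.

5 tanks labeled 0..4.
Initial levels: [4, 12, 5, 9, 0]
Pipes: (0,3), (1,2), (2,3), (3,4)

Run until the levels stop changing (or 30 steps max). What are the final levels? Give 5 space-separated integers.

Answer: 6 6 7 5 6

Derivation:
Step 1: flows [3->0,1->2,3->2,3->4] -> levels [5 11 7 6 1]
Step 2: flows [3->0,1->2,2->3,3->4] -> levels [6 10 7 5 2]
Step 3: flows [0->3,1->2,2->3,3->4] -> levels [5 9 7 6 3]
Step 4: flows [3->0,1->2,2->3,3->4] -> levels [6 8 7 5 4]
Step 5: flows [0->3,1->2,2->3,3->4] -> levels [5 7 7 6 5]
Step 6: flows [3->0,1=2,2->3,3->4] -> levels [6 7 6 5 6]
Step 7: flows [0->3,1->2,2->3,4->3] -> levels [5 6 6 8 5]
Step 8: flows [3->0,1=2,3->2,3->4] -> levels [6 6 7 5 6]
Step 9: flows [0->3,2->1,2->3,4->3] -> levels [5 7 5 8 5]
Step 10: flows [3->0,1->2,3->2,3->4] -> levels [6 6 7 5 6]
  -> period-2 cycle: step 10 state = step 8 state; never stabilizes
  -> state at step 30: (30-8) mod 2 = 0, same as step 8 -> [6 6 7 5 6]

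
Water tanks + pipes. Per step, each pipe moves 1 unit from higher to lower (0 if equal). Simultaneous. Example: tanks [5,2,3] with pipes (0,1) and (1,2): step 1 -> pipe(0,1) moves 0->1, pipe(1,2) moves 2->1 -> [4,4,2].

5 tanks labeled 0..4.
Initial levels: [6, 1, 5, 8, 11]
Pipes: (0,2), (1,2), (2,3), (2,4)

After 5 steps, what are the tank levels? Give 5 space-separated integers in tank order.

Step 1: flows [0->2,2->1,3->2,4->2] -> levels [5 2 7 7 10]
Step 2: flows [2->0,2->1,2=3,4->2] -> levels [6 3 6 7 9]
Step 3: flows [0=2,2->1,3->2,4->2] -> levels [6 4 7 6 8]
Step 4: flows [2->0,2->1,2->3,4->2] -> levels [7 5 5 7 7]
Step 5: flows [0->2,1=2,3->2,4->2] -> levels [6 5 8 6 6]

Answer: 6 5 8 6 6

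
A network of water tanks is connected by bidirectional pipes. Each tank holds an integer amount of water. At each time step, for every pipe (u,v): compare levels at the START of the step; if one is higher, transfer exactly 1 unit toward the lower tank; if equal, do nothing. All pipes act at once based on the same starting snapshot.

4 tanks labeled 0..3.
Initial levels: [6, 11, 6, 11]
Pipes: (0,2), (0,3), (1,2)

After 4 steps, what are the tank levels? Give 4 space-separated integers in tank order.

Step 1: flows [0=2,3->0,1->2] -> levels [7 10 7 10]
Step 2: flows [0=2,3->0,1->2] -> levels [8 9 8 9]
Step 3: flows [0=2,3->0,1->2] -> levels [9 8 9 8]
Step 4: flows [0=2,0->3,2->1] -> levels [8 9 8 9]

Answer: 8 9 8 9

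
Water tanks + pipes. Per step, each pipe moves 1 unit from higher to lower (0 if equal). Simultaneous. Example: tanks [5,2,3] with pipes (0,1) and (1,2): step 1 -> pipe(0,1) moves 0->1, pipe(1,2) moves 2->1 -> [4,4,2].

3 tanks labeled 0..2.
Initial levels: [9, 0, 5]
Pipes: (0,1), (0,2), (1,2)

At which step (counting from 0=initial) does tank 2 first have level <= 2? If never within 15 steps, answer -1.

Answer: -1

Derivation:
Step 1: flows [0->1,0->2,2->1] -> levels [7 2 5]
Step 2: flows [0->1,0->2,2->1] -> levels [5 4 5]
Step 3: flows [0->1,0=2,2->1] -> levels [4 6 4]
Step 4: flows [1->0,0=2,1->2] -> levels [5 4 5]
  -> period-2 cycle (repeats step 2); tank 2 never drops to <=2
Tank 2 never reaches <=2 within 15 steps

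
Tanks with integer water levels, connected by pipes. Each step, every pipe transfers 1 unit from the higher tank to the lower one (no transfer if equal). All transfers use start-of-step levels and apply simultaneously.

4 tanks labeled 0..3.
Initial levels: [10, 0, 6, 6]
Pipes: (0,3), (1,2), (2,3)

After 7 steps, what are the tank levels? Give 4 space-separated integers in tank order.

Answer: 5 6 4 7

Derivation:
Step 1: flows [0->3,2->1,2=3] -> levels [9 1 5 7]
Step 2: flows [0->3,2->1,3->2] -> levels [8 2 5 7]
Step 3: flows [0->3,2->1,3->2] -> levels [7 3 5 7]
Step 4: flows [0=3,2->1,3->2] -> levels [7 4 5 6]
Step 5: flows [0->3,2->1,3->2] -> levels [6 5 5 6]
Step 6: flows [0=3,1=2,3->2] -> levels [6 5 6 5]
Step 7: flows [0->3,2->1,2->3] -> levels [5 6 4 7]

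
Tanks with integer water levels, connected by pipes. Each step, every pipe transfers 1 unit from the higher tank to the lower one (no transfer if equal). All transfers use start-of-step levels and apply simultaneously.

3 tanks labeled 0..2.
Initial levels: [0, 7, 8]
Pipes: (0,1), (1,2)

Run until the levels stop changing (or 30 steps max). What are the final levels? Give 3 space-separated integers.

Step 1: flows [1->0,2->1] -> levels [1 7 7]
Step 2: flows [1->0,1=2] -> levels [2 6 7]
Step 3: flows [1->0,2->1] -> levels [3 6 6]
Step 4: flows [1->0,1=2] -> levels [4 5 6]
Step 5: flows [1->0,2->1] -> levels [5 5 5]
Step 6: flows [0=1,1=2] -> levels [5 5 5]
  -> stable (no change)

Answer: 5 5 5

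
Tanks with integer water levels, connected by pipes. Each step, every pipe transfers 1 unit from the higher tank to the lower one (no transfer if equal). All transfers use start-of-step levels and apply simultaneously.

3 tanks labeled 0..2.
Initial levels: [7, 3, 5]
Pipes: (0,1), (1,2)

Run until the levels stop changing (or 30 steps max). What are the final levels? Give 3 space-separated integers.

Answer: 5 5 5

Derivation:
Step 1: flows [0->1,2->1] -> levels [6 5 4]
Step 2: flows [0->1,1->2] -> levels [5 5 5]
Step 3: flows [0=1,1=2] -> levels [5 5 5]
  -> stable (no change)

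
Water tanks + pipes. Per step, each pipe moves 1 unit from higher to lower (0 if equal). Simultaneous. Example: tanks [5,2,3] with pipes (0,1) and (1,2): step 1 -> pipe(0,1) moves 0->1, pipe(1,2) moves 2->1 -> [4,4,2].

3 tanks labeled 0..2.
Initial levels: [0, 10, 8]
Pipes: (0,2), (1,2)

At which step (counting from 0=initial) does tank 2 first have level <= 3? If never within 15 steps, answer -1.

Step 1: flows [2->0,1->2] -> levels [1 9 8]
Step 2: flows [2->0,1->2] -> levels [2 8 8]
Step 3: flows [2->0,1=2] -> levels [3 8 7]
Step 4: flows [2->0,1->2] -> levels [4 7 7]
Step 5: flows [2->0,1=2] -> levels [5 7 6]
Step 6: flows [2->0,1->2] -> levels [6 6 6]
Step 7: flows [0=2,1=2] -> levels [6 6 6]
  -> stable; tank 2 stays at 6 > 3
Tank 2 never reaches <=3 within 15 steps

Answer: -1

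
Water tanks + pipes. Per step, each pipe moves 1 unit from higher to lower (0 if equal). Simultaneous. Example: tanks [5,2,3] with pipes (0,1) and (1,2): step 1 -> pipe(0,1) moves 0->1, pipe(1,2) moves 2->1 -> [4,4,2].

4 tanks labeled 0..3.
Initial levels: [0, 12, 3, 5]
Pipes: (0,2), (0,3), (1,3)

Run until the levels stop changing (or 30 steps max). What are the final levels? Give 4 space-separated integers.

Step 1: flows [2->0,3->0,1->3] -> levels [2 11 2 5]
Step 2: flows [0=2,3->0,1->3] -> levels [3 10 2 5]
Step 3: flows [0->2,3->0,1->3] -> levels [3 9 3 5]
Step 4: flows [0=2,3->0,1->3] -> levels [4 8 3 5]
Step 5: flows [0->2,3->0,1->3] -> levels [4 7 4 5]
Step 6: flows [0=2,3->0,1->3] -> levels [5 6 4 5]
Step 7: flows [0->2,0=3,1->3] -> levels [4 5 5 6]
Step 8: flows [2->0,3->0,3->1] -> levels [6 6 4 4]
Step 9: flows [0->2,0->3,1->3] -> levels [4 5 5 6]
  -> period-2 cycle: step 9 state = step 7 state; never stabilizes
  -> state at step 30: (30-7) mod 2 = 1, same as step 8 -> [6 6 4 4]

Answer: 6 6 4 4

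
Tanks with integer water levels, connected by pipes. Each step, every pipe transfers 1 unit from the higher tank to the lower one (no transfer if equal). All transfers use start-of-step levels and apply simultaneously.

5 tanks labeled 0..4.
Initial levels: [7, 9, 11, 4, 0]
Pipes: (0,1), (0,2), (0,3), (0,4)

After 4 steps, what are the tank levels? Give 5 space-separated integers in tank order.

Answer: 8 6 7 6 4

Derivation:
Step 1: flows [1->0,2->0,0->3,0->4] -> levels [7 8 10 5 1]
Step 2: flows [1->0,2->0,0->3,0->4] -> levels [7 7 9 6 2]
Step 3: flows [0=1,2->0,0->3,0->4] -> levels [6 7 8 7 3]
Step 4: flows [1->0,2->0,3->0,0->4] -> levels [8 6 7 6 4]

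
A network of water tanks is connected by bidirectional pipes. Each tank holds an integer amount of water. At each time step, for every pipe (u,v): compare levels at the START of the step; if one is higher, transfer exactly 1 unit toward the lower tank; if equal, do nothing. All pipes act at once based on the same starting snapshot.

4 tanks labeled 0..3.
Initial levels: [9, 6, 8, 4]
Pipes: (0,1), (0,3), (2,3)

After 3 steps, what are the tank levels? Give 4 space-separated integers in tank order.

Step 1: flows [0->1,0->3,2->3] -> levels [7 7 7 6]
Step 2: flows [0=1,0->3,2->3] -> levels [6 7 6 8]
Step 3: flows [1->0,3->0,3->2] -> levels [8 6 7 6]

Answer: 8 6 7 6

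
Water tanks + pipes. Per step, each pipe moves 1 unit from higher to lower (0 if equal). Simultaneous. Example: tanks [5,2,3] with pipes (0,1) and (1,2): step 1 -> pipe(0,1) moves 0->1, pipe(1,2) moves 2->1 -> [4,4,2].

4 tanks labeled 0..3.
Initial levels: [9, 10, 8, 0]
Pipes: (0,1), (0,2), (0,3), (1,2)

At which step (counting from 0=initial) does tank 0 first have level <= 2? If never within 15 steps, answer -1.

Step 1: flows [1->0,0->2,0->3,1->2] -> levels [8 8 10 1]
Step 2: flows [0=1,2->0,0->3,2->1] -> levels [8 9 8 2]
Step 3: flows [1->0,0=2,0->3,1->2] -> levels [8 7 9 3]
Step 4: flows [0->1,2->0,0->3,2->1] -> levels [7 9 7 4]
Step 5: flows [1->0,0=2,0->3,1->2] -> levels [7 7 8 5]
Step 6: flows [0=1,2->0,0->3,2->1] -> levels [7 8 6 6]
Step 7: flows [1->0,0->2,0->3,1->2] -> levels [6 6 8 7]
Step 8: flows [0=1,2->0,3->0,2->1] -> levels [8 7 6 6]
Step 9: flows [0->1,0->2,0->3,1->2] -> levels [5 7 8 7]
Step 10: flows [1->0,2->0,3->0,2->1] -> levels [8 7 6 6]
  -> period-2 cycle (repeats step 8); tank 0 never drops to <=2
Tank 0 never reaches <=2 within 15 steps

Answer: -1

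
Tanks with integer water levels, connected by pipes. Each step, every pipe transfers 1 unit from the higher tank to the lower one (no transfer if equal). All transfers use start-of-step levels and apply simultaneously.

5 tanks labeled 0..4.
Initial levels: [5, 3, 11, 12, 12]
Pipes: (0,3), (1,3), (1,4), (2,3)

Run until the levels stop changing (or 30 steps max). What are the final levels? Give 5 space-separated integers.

Answer: 7 8 9 10 9

Derivation:
Step 1: flows [3->0,3->1,4->1,3->2] -> levels [6 5 12 9 11]
Step 2: flows [3->0,3->1,4->1,2->3] -> levels [7 7 11 8 10]
Step 3: flows [3->0,3->1,4->1,2->3] -> levels [8 9 10 7 9]
Step 4: flows [0->3,1->3,1=4,2->3] -> levels [7 8 9 10 9]
Step 5: flows [3->0,3->1,4->1,3->2] -> levels [8 10 10 7 8]
Step 6: flows [0->3,1->3,1->4,2->3] -> levels [7 8 9 10 9]
  -> period-2 cycle: step 6 state = step 4 state; never stabilizes
  -> state at step 30: (30-4) mod 2 = 0, same as step 4 -> [7 8 9 10 9]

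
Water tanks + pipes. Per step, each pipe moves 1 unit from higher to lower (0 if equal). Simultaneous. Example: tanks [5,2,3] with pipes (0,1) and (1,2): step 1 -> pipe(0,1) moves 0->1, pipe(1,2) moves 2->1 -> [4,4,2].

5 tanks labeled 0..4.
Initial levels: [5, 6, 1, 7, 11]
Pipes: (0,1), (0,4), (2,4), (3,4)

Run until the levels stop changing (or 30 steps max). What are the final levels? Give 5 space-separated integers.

Answer: 7 6 6 7 4

Derivation:
Step 1: flows [1->0,4->0,4->2,4->3] -> levels [7 5 2 8 8]
Step 2: flows [0->1,4->0,4->2,3=4] -> levels [7 6 3 8 6]
Step 3: flows [0->1,0->4,4->2,3->4] -> levels [5 7 4 7 7]
Step 4: flows [1->0,4->0,4->2,3=4] -> levels [7 6 5 7 5]
Step 5: flows [0->1,0->4,2=4,3->4] -> levels [5 7 5 6 7]
Step 6: flows [1->0,4->0,4->2,4->3] -> levels [7 6 6 7 4]
Step 7: flows [0->1,0->4,2->4,3->4] -> levels [5 7 5 6 7]
  -> period-2 cycle: step 7 state = step 5 state; never stabilizes
  -> state at step 30: (30-5) mod 2 = 1, same as step 6 -> [7 6 6 7 4]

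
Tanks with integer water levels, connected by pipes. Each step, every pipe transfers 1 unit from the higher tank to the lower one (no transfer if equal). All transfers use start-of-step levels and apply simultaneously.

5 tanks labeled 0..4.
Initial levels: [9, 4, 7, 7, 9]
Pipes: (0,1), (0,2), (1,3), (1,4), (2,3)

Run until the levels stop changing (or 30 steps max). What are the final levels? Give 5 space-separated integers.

Answer: 8 6 6 8 8

Derivation:
Step 1: flows [0->1,0->2,3->1,4->1,2=3] -> levels [7 7 8 6 8]
Step 2: flows [0=1,2->0,1->3,4->1,2->3] -> levels [8 7 6 8 7]
Step 3: flows [0->1,0->2,3->1,1=4,3->2] -> levels [6 9 8 6 7]
Step 4: flows [1->0,2->0,1->3,1->4,2->3] -> levels [8 6 6 8 8]
Step 5: flows [0->1,0->2,3->1,4->1,3->2] -> levels [6 9 8 6 7]
  -> period-2 cycle: step 5 state = step 3 state; never stabilizes
  -> state at step 30: (30-3) mod 2 = 1, same as step 4 -> [8 6 6 8 8]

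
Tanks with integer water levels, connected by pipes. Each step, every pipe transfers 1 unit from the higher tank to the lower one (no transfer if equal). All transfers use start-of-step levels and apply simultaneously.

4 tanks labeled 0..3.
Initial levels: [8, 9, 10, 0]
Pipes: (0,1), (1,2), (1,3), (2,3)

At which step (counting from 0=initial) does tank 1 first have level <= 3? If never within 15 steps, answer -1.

Answer: -1

Derivation:
Step 1: flows [1->0,2->1,1->3,2->3] -> levels [9 8 8 2]
Step 2: flows [0->1,1=2,1->3,2->3] -> levels [8 8 7 4]
Step 3: flows [0=1,1->2,1->3,2->3] -> levels [8 6 7 6]
Step 4: flows [0->1,2->1,1=3,2->3] -> levels [7 8 5 7]
Step 5: flows [1->0,1->2,1->3,3->2] -> levels [8 5 7 7]
Step 6: flows [0->1,2->1,3->1,2=3] -> levels [7 8 6 6]
Step 7: flows [1->0,1->2,1->3,2=3] -> levels [8 5 7 7]
  -> period-2 cycle (repeats step 5); tank 1 never drops to <=3
Tank 1 never reaches <=3 within 15 steps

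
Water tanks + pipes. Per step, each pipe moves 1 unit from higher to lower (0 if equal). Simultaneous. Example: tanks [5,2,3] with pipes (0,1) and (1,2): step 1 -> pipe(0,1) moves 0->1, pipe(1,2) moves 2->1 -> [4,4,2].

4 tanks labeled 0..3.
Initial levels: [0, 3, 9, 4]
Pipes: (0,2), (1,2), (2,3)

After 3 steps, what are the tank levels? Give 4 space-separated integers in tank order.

Answer: 3 4 4 5

Derivation:
Step 1: flows [2->0,2->1,2->3] -> levels [1 4 6 5]
Step 2: flows [2->0,2->1,2->3] -> levels [2 5 3 6]
Step 3: flows [2->0,1->2,3->2] -> levels [3 4 4 5]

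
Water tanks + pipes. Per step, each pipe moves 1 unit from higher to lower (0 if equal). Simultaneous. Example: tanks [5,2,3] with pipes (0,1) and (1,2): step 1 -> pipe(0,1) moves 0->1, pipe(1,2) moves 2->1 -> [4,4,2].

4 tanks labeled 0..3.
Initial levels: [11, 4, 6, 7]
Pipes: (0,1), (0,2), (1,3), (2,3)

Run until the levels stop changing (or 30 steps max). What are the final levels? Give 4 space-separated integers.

Answer: 7 6 8 7

Derivation:
Step 1: flows [0->1,0->2,3->1,3->2] -> levels [9 6 8 5]
Step 2: flows [0->1,0->2,1->3,2->3] -> levels [7 6 8 7]
Step 3: flows [0->1,2->0,3->1,2->3] -> levels [7 8 6 7]
Step 4: flows [1->0,0->2,1->3,3->2] -> levels [7 6 8 7]
  -> period-2 cycle: step 4 state = step 2 state; never stabilizes
  -> state at step 30: (30-2) mod 2 = 0, same as step 2 -> [7 6 8 7]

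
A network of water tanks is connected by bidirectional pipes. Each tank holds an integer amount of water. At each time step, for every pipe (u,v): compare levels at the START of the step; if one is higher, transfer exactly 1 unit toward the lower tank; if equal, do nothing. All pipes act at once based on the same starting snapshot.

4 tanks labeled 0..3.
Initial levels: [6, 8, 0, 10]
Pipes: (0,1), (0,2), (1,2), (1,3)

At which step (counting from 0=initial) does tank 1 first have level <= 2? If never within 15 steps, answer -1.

Answer: -1

Derivation:
Step 1: flows [1->0,0->2,1->2,3->1] -> levels [6 7 2 9]
Step 2: flows [1->0,0->2,1->2,3->1] -> levels [6 6 4 8]
Step 3: flows [0=1,0->2,1->2,3->1] -> levels [5 6 6 7]
Step 4: flows [1->0,2->0,1=2,3->1] -> levels [7 6 5 6]
Step 5: flows [0->1,0->2,1->2,1=3] -> levels [5 6 7 6]
Step 6: flows [1->0,2->0,2->1,1=3] -> levels [7 6 5 6]
  -> period-2 cycle (repeats step 4); tank 1 never drops to <=2
Tank 1 never reaches <=2 within 15 steps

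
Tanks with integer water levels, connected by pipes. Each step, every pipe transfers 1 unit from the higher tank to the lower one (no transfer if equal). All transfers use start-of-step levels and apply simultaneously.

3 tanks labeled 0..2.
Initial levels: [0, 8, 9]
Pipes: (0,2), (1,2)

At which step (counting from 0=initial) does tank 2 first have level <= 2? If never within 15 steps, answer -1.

Step 1: flows [2->0,2->1] -> levels [1 9 7]
Step 2: flows [2->0,1->2] -> levels [2 8 7]
Step 3: flows [2->0,1->2] -> levels [3 7 7]
Step 4: flows [2->0,1=2] -> levels [4 7 6]
Step 5: flows [2->0,1->2] -> levels [5 6 6]
Step 6: flows [2->0,1=2] -> levels [6 6 5]
Step 7: flows [0->2,1->2] -> levels [5 5 7]
Step 8: flows [2->0,2->1] -> levels [6 6 5]
  -> period-2 cycle (repeats step 6); tank 2 never drops to <=2
Tank 2 never reaches <=2 within 15 steps

Answer: -1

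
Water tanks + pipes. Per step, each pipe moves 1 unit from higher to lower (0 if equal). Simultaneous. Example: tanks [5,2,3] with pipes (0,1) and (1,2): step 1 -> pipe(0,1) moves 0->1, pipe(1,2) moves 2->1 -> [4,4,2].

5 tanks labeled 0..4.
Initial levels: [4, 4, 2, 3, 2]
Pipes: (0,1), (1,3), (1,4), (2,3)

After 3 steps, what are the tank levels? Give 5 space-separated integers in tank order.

Answer: 4 2 2 4 3

Derivation:
Step 1: flows [0=1,1->3,1->4,3->2] -> levels [4 2 3 3 3]
Step 2: flows [0->1,3->1,4->1,2=3] -> levels [3 5 3 2 2]
Step 3: flows [1->0,1->3,1->4,2->3] -> levels [4 2 2 4 3]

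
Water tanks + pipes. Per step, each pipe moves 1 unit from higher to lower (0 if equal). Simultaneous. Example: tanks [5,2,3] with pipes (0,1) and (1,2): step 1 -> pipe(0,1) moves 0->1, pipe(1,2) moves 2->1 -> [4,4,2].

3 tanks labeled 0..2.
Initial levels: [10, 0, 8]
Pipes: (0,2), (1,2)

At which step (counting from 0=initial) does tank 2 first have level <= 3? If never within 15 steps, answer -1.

Answer: -1

Derivation:
Step 1: flows [0->2,2->1] -> levels [9 1 8]
Step 2: flows [0->2,2->1] -> levels [8 2 8]
Step 3: flows [0=2,2->1] -> levels [8 3 7]
Step 4: flows [0->2,2->1] -> levels [7 4 7]
Step 5: flows [0=2,2->1] -> levels [7 5 6]
Step 6: flows [0->2,2->1] -> levels [6 6 6]
Step 7: flows [0=2,1=2] -> levels [6 6 6]
  -> stable; tank 2 stays at 6 > 3
Tank 2 never reaches <=3 within 15 steps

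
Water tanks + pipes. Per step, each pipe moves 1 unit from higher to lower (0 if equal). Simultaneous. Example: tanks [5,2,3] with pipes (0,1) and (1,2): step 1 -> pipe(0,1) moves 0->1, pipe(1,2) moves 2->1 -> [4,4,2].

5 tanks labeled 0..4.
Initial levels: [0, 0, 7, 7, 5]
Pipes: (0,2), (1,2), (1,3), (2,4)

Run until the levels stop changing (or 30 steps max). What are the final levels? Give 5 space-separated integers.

Step 1: flows [2->0,2->1,3->1,2->4] -> levels [1 2 4 6 6]
Step 2: flows [2->0,2->1,3->1,4->2] -> levels [2 4 3 5 5]
Step 3: flows [2->0,1->2,3->1,4->2] -> levels [3 4 4 4 4]
Step 4: flows [2->0,1=2,1=3,2=4] -> levels [4 4 3 4 4]
Step 5: flows [0->2,1->2,1=3,4->2] -> levels [3 3 6 4 3]
Step 6: flows [2->0,2->1,3->1,2->4] -> levels [4 5 3 3 4]
Step 7: flows [0->2,1->2,1->3,4->2] -> levels [3 3 6 4 3]
  -> period-2 cycle: step 7 state = step 5 state; never stabilizes
  -> state at step 30: (30-5) mod 2 = 1, same as step 6 -> [4 5 3 3 4]

Answer: 4 5 3 3 4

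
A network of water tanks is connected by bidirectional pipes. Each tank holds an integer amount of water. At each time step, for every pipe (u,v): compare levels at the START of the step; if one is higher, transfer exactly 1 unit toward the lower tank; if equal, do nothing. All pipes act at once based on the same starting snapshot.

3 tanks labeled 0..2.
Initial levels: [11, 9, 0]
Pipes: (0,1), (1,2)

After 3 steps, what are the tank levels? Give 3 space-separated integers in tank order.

Answer: 9 8 3

Derivation:
Step 1: flows [0->1,1->2] -> levels [10 9 1]
Step 2: flows [0->1,1->2] -> levels [9 9 2]
Step 3: flows [0=1,1->2] -> levels [9 8 3]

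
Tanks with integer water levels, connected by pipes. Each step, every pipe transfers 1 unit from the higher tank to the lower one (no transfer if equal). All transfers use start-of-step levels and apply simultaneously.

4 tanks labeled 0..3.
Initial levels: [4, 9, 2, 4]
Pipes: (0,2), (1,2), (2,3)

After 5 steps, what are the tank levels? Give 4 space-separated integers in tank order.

Step 1: flows [0->2,1->2,3->2] -> levels [3 8 5 3]
Step 2: flows [2->0,1->2,2->3] -> levels [4 7 4 4]
Step 3: flows [0=2,1->2,2=3] -> levels [4 6 5 4]
Step 4: flows [2->0,1->2,2->3] -> levels [5 5 4 5]
Step 5: flows [0->2,1->2,3->2] -> levels [4 4 7 4]

Answer: 4 4 7 4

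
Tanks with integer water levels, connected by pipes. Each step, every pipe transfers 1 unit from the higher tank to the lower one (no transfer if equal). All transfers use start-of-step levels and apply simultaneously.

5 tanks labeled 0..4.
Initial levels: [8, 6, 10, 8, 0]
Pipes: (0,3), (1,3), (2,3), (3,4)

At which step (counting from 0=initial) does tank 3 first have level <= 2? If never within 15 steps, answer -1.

Step 1: flows [0=3,3->1,2->3,3->4] -> levels [8 7 9 7 1]
Step 2: flows [0->3,1=3,2->3,3->4] -> levels [7 7 8 8 2]
Step 3: flows [3->0,3->1,2=3,3->4] -> levels [8 8 8 5 3]
Step 4: flows [0->3,1->3,2->3,3->4] -> levels [7 7 7 7 4]
Step 5: flows [0=3,1=3,2=3,3->4] -> levels [7 7 7 6 5]
Step 6: flows [0->3,1->3,2->3,3->4] -> levels [6 6 6 8 6]
Step 7: flows [3->0,3->1,3->2,3->4] -> levels [7 7 7 4 7]
Step 8: flows [0->3,1->3,2->3,4->3] -> levels [6 6 6 8 6]
  -> period-2 cycle (repeats step 6); tank 3 never drops to <=2
Tank 3 never reaches <=2 within 15 steps

Answer: -1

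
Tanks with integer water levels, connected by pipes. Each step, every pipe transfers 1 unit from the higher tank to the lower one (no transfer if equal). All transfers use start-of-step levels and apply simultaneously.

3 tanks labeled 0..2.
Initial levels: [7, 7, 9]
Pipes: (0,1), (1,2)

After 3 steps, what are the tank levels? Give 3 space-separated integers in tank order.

Answer: 7 9 7

Derivation:
Step 1: flows [0=1,2->1] -> levels [7 8 8]
Step 2: flows [1->0,1=2] -> levels [8 7 8]
Step 3: flows [0->1,2->1] -> levels [7 9 7]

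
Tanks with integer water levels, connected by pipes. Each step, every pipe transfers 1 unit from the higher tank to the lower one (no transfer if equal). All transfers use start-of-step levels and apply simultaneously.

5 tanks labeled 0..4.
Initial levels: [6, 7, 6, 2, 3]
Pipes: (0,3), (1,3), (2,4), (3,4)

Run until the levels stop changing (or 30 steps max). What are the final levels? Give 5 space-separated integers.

Step 1: flows [0->3,1->3,2->4,4->3] -> levels [5 6 5 5 3]
Step 2: flows [0=3,1->3,2->4,3->4] -> levels [5 5 4 5 5]
Step 3: flows [0=3,1=3,4->2,3=4] -> levels [5 5 5 5 4]
Step 4: flows [0=3,1=3,2->4,3->4] -> levels [5 5 4 4 6]
Step 5: flows [0->3,1->3,4->2,4->3] -> levels [4 4 5 7 4]
Step 6: flows [3->0,3->1,2->4,3->4] -> levels [5 5 4 4 6]
  -> period-2 cycle: step 6 state = step 4 state; never stabilizes
  -> state at step 30: (30-4) mod 2 = 0, same as step 4 -> [5 5 4 4 6]

Answer: 5 5 4 4 6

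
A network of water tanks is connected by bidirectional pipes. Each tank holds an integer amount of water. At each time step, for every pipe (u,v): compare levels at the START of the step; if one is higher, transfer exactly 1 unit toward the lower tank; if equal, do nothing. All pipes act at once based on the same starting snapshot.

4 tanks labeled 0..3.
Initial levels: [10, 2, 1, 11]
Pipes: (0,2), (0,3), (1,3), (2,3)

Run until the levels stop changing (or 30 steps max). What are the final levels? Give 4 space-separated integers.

Answer: 7 6 5 6

Derivation:
Step 1: flows [0->2,3->0,3->1,3->2] -> levels [10 3 3 8]
Step 2: flows [0->2,0->3,3->1,3->2] -> levels [8 4 5 7]
Step 3: flows [0->2,0->3,3->1,3->2] -> levels [6 5 7 6]
Step 4: flows [2->0,0=3,3->1,2->3] -> levels [7 6 5 6]
Step 5: flows [0->2,0->3,1=3,3->2] -> levels [5 6 7 6]
Step 6: flows [2->0,3->0,1=3,2->3] -> levels [7 6 5 6]
  -> period-2 cycle: step 6 state = step 4 state; never stabilizes
  -> state at step 30: (30-4) mod 2 = 0, same as step 4 -> [7 6 5 6]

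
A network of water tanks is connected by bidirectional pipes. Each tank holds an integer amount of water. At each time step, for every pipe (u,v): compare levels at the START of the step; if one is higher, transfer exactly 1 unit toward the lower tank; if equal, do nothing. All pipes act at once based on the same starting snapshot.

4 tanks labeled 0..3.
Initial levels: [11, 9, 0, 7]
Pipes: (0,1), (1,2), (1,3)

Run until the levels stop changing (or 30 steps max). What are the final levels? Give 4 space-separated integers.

Answer: 8 5 6 8

Derivation:
Step 1: flows [0->1,1->2,1->3] -> levels [10 8 1 8]
Step 2: flows [0->1,1->2,1=3] -> levels [9 8 2 8]
Step 3: flows [0->1,1->2,1=3] -> levels [8 8 3 8]
Step 4: flows [0=1,1->2,1=3] -> levels [8 7 4 8]
Step 5: flows [0->1,1->2,3->1] -> levels [7 8 5 7]
Step 6: flows [1->0,1->2,1->3] -> levels [8 5 6 8]
Step 7: flows [0->1,2->1,3->1] -> levels [7 8 5 7]
  -> period-2 cycle: step 7 state = step 5 state; never stabilizes
  -> state at step 30: (30-5) mod 2 = 1, same as step 6 -> [8 5 6 8]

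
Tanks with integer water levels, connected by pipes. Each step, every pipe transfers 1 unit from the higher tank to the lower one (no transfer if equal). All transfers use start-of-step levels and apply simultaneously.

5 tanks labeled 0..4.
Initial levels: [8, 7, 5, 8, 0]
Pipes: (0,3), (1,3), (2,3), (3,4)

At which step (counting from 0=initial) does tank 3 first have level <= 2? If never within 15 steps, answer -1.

Step 1: flows [0=3,3->1,3->2,3->4] -> levels [8 8 6 5 1]
Step 2: flows [0->3,1->3,2->3,3->4] -> levels [7 7 5 7 2]
Step 3: flows [0=3,1=3,3->2,3->4] -> levels [7 7 6 5 3]
Step 4: flows [0->3,1->3,2->3,3->4] -> levels [6 6 5 7 4]
Step 5: flows [3->0,3->1,3->2,3->4] -> levels [7 7 6 3 5]
Step 6: flows [0->3,1->3,2->3,4->3] -> levels [6 6 5 7 4]
  -> period-2 cycle (repeats step 4); tank 3 never drops to <=2
Tank 3 never reaches <=2 within 15 steps

Answer: -1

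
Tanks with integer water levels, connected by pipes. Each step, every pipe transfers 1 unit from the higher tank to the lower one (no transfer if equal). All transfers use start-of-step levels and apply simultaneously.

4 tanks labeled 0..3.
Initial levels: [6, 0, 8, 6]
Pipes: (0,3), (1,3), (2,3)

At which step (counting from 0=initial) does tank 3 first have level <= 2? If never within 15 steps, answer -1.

Step 1: flows [0=3,3->1,2->3] -> levels [6 1 7 6]
Step 2: flows [0=3,3->1,2->3] -> levels [6 2 6 6]
Step 3: flows [0=3,3->1,2=3] -> levels [6 3 6 5]
Step 4: flows [0->3,3->1,2->3] -> levels [5 4 5 6]
Step 5: flows [3->0,3->1,3->2] -> levels [6 5 6 3]
Step 6: flows [0->3,1->3,2->3] -> levels [5 4 5 6]
  -> period-2 cycle (repeats step 4); tank 3 never drops to <=2
Tank 3 never reaches <=2 within 15 steps

Answer: -1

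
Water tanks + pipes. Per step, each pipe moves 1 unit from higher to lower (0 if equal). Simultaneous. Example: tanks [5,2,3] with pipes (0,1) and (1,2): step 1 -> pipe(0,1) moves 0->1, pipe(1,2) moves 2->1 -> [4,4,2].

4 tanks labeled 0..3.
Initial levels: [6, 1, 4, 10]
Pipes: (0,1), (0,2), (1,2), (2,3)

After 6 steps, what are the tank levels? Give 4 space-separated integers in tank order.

Step 1: flows [0->1,0->2,2->1,3->2] -> levels [4 3 5 9]
Step 2: flows [0->1,2->0,2->1,3->2] -> levels [4 5 4 8]
Step 3: flows [1->0,0=2,1->2,3->2] -> levels [5 3 6 7]
Step 4: flows [0->1,2->0,2->1,3->2] -> levels [5 5 5 6]
Step 5: flows [0=1,0=2,1=2,3->2] -> levels [5 5 6 5]
Step 6: flows [0=1,2->0,2->1,2->3] -> levels [6 6 3 6]

Answer: 6 6 3 6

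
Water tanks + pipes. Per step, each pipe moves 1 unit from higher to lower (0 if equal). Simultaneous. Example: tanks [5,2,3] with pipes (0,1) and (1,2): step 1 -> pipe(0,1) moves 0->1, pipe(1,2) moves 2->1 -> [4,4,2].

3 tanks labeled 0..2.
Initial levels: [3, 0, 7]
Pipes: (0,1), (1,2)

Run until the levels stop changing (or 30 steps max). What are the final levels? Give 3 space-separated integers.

Step 1: flows [0->1,2->1] -> levels [2 2 6]
Step 2: flows [0=1,2->1] -> levels [2 3 5]
Step 3: flows [1->0,2->1] -> levels [3 3 4]
Step 4: flows [0=1,2->1] -> levels [3 4 3]
Step 5: flows [1->0,1->2] -> levels [4 2 4]
Step 6: flows [0->1,2->1] -> levels [3 4 3]
  -> period-2 cycle: step 6 state = step 4 state; never stabilizes
  -> state at step 30: (30-4) mod 2 = 0, same as step 4 -> [3 4 3]

Answer: 3 4 3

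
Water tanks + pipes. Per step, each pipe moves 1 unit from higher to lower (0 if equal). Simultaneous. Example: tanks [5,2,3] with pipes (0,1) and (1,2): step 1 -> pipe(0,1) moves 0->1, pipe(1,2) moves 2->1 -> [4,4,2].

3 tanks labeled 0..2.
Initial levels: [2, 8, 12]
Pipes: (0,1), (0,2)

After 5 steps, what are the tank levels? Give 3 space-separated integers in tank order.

Answer: 8 7 7

Derivation:
Step 1: flows [1->0,2->0] -> levels [4 7 11]
Step 2: flows [1->0,2->0] -> levels [6 6 10]
Step 3: flows [0=1,2->0] -> levels [7 6 9]
Step 4: flows [0->1,2->0] -> levels [7 7 8]
Step 5: flows [0=1,2->0] -> levels [8 7 7]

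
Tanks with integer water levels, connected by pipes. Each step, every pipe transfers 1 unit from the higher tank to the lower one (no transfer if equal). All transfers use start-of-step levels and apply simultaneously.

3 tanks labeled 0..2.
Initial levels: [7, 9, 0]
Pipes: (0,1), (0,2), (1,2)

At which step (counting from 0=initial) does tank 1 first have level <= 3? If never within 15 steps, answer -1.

Answer: -1

Derivation:
Step 1: flows [1->0,0->2,1->2] -> levels [7 7 2]
Step 2: flows [0=1,0->2,1->2] -> levels [6 6 4]
Step 3: flows [0=1,0->2,1->2] -> levels [5 5 6]
Step 4: flows [0=1,2->0,2->1] -> levels [6 6 4]
  -> period-2 cycle (repeats step 2); tank 1 never drops to <=3
Tank 1 never reaches <=3 within 15 steps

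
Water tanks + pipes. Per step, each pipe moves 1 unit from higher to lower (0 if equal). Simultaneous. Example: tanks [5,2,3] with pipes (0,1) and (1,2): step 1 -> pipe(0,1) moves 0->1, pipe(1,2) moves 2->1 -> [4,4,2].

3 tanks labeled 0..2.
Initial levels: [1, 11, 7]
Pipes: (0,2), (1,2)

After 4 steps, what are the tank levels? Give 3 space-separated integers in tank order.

Answer: 5 7 7

Derivation:
Step 1: flows [2->0,1->2] -> levels [2 10 7]
Step 2: flows [2->0,1->2] -> levels [3 9 7]
Step 3: flows [2->0,1->2] -> levels [4 8 7]
Step 4: flows [2->0,1->2] -> levels [5 7 7]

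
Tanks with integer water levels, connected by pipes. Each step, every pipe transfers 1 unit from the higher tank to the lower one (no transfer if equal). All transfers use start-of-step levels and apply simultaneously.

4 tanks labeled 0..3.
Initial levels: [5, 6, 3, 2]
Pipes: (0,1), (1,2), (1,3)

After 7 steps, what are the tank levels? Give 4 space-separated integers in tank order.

Answer: 5 3 4 4

Derivation:
Step 1: flows [1->0,1->2,1->3] -> levels [6 3 4 3]
Step 2: flows [0->1,2->1,1=3] -> levels [5 5 3 3]
Step 3: flows [0=1,1->2,1->3] -> levels [5 3 4 4]
Step 4: flows [0->1,2->1,3->1] -> levels [4 6 3 3]
Step 5: flows [1->0,1->2,1->3] -> levels [5 3 4 4]
  -> period-2 cycle: step 5 state = step 3 state
  -> state at step 7: (7-3) mod 2 = 0, same as step 3 -> [5 3 4 4]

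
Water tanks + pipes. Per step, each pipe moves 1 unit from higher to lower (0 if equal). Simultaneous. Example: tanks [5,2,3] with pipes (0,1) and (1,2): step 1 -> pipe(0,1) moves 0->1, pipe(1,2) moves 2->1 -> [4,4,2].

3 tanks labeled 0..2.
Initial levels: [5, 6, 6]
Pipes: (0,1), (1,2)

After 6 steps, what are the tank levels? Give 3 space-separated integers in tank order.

Answer: 5 7 5

Derivation:
Step 1: flows [1->0,1=2] -> levels [6 5 6]
Step 2: flows [0->1,2->1] -> levels [5 7 5]
Step 3: flows [1->0,1->2] -> levels [6 5 6]
  -> period-2 cycle: step 3 state = step 1 state
  -> state at step 6: (6-1) mod 2 = 1, same as step 2 -> [5 7 5]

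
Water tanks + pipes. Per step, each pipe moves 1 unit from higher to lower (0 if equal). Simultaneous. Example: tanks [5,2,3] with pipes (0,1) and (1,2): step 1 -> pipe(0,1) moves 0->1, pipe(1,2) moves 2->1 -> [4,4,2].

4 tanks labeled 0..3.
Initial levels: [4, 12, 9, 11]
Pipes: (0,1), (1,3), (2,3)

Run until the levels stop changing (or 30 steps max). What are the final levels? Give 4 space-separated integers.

Answer: 9 8 9 10

Derivation:
Step 1: flows [1->0,1->3,3->2] -> levels [5 10 10 11]
Step 2: flows [1->0,3->1,3->2] -> levels [6 10 11 9]
Step 3: flows [1->0,1->3,2->3] -> levels [7 8 10 11]
Step 4: flows [1->0,3->1,3->2] -> levels [8 8 11 9]
Step 5: flows [0=1,3->1,2->3] -> levels [8 9 10 9]
Step 6: flows [1->0,1=3,2->3] -> levels [9 8 9 10]
Step 7: flows [0->1,3->1,3->2] -> levels [8 10 10 8]
Step 8: flows [1->0,1->3,2->3] -> levels [9 8 9 10]
  -> period-2 cycle: step 8 state = step 6 state; never stabilizes
  -> state at step 30: (30-6) mod 2 = 0, same as step 6 -> [9 8 9 10]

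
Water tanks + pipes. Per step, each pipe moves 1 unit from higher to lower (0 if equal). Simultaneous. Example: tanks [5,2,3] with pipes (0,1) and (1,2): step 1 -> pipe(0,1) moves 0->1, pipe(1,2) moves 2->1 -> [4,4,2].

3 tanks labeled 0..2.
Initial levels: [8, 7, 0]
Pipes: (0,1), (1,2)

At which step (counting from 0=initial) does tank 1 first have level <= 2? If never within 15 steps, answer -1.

Step 1: flows [0->1,1->2] -> levels [7 7 1]
Step 2: flows [0=1,1->2] -> levels [7 6 2]
Step 3: flows [0->1,1->2] -> levels [6 6 3]
Step 4: flows [0=1,1->2] -> levels [6 5 4]
Step 5: flows [0->1,1->2] -> levels [5 5 5]
Step 6: flows [0=1,1=2] -> levels [5 5 5]
  -> stable; tank 1 stays at 5 > 2
Tank 1 never reaches <=2 within 15 steps

Answer: -1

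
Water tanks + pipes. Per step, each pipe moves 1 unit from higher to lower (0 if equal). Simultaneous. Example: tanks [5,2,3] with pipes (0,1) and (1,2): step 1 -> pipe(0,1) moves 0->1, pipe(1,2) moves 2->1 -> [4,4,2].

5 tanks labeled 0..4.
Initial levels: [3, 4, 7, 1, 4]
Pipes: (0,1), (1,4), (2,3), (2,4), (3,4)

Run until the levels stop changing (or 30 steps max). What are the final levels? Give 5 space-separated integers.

Answer: 3 5 4 5 2

Derivation:
Step 1: flows [1->0,1=4,2->3,2->4,4->3] -> levels [4 3 5 3 4]
Step 2: flows [0->1,4->1,2->3,2->4,4->3] -> levels [3 5 3 5 3]
Step 3: flows [1->0,1->4,3->2,2=4,3->4] -> levels [4 3 4 3 5]
Step 4: flows [0->1,4->1,2->3,4->2,4->3] -> levels [3 5 4 5 2]
Step 5: flows [1->0,1->4,3->2,2->4,3->4] -> levels [4 3 4 3 5]
  -> period-2 cycle: step 5 state = step 3 state; never stabilizes
  -> state at step 30: (30-3) mod 2 = 1, same as step 4 -> [3 5 4 5 2]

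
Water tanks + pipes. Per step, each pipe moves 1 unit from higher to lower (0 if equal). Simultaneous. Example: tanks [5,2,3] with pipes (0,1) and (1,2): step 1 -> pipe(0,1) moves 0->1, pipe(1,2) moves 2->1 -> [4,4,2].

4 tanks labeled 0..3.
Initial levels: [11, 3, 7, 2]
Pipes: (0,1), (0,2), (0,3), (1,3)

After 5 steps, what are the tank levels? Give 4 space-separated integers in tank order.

Answer: 4 6 7 6

Derivation:
Step 1: flows [0->1,0->2,0->3,1->3] -> levels [8 3 8 4]
Step 2: flows [0->1,0=2,0->3,3->1] -> levels [6 5 8 4]
Step 3: flows [0->1,2->0,0->3,1->3] -> levels [5 5 7 6]
Step 4: flows [0=1,2->0,3->0,3->1] -> levels [7 6 6 4]
Step 5: flows [0->1,0->2,0->3,1->3] -> levels [4 6 7 6]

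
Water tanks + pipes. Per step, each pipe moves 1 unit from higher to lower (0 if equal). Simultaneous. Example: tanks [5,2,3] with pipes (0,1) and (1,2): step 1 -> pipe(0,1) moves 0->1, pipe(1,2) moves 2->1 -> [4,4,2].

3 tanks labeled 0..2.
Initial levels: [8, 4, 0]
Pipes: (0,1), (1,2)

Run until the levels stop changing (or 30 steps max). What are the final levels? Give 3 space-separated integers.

Step 1: flows [0->1,1->2] -> levels [7 4 1]
Step 2: flows [0->1,1->2] -> levels [6 4 2]
Step 3: flows [0->1,1->2] -> levels [5 4 3]
Step 4: flows [0->1,1->2] -> levels [4 4 4]
Step 5: flows [0=1,1=2] -> levels [4 4 4]
  -> stable (no change)

Answer: 4 4 4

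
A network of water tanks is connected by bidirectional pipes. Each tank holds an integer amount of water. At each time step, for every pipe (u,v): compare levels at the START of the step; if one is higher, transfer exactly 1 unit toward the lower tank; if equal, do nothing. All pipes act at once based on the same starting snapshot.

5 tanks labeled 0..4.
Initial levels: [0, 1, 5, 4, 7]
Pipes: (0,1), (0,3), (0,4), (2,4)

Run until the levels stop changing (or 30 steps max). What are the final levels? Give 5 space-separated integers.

Step 1: flows [1->0,3->0,4->0,4->2] -> levels [3 0 6 3 5]
Step 2: flows [0->1,0=3,4->0,2->4] -> levels [3 1 5 3 5]
Step 3: flows [0->1,0=3,4->0,2=4] -> levels [3 2 5 3 4]
Step 4: flows [0->1,0=3,4->0,2->4] -> levels [3 3 4 3 4]
Step 5: flows [0=1,0=3,4->0,2=4] -> levels [4 3 4 3 3]
Step 6: flows [0->1,0->3,0->4,2->4] -> levels [1 4 3 4 5]
Step 7: flows [1->0,3->0,4->0,4->2] -> levels [4 3 4 3 3]
  -> period-2 cycle: step 7 state = step 5 state; never stabilizes
  -> state at step 30: (30-5) mod 2 = 1, same as step 6 -> [1 4 3 4 5]

Answer: 1 4 3 4 5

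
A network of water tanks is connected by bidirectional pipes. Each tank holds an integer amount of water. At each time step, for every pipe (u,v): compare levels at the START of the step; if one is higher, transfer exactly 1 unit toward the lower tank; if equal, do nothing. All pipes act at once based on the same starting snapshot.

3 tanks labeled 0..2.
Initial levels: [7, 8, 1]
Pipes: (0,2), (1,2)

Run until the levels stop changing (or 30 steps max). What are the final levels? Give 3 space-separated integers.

Step 1: flows [0->2,1->2] -> levels [6 7 3]
Step 2: flows [0->2,1->2] -> levels [5 6 5]
Step 3: flows [0=2,1->2] -> levels [5 5 6]
Step 4: flows [2->0,2->1] -> levels [6 6 4]
Step 5: flows [0->2,1->2] -> levels [5 5 6]
  -> period-2 cycle: step 5 state = step 3 state; never stabilizes
  -> state at step 30: (30-3) mod 2 = 1, same as step 4 -> [6 6 4]

Answer: 6 6 4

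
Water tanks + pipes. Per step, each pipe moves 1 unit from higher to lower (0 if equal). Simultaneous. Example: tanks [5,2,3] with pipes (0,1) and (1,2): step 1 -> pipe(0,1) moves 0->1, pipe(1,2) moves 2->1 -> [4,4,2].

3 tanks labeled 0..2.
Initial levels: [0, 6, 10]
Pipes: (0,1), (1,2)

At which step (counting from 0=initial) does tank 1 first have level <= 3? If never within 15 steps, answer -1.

Step 1: flows [1->0,2->1] -> levels [1 6 9]
Step 2: flows [1->0,2->1] -> levels [2 6 8]
Step 3: flows [1->0,2->1] -> levels [3 6 7]
Step 4: flows [1->0,2->1] -> levels [4 6 6]
Step 5: flows [1->0,1=2] -> levels [5 5 6]
Step 6: flows [0=1,2->1] -> levels [5 6 5]
Step 7: flows [1->0,1->2] -> levels [6 4 6]
Step 8: flows [0->1,2->1] -> levels [5 6 5]
  -> period-2 cycle (repeats step 6); tank 1 never drops to <=3
Tank 1 never reaches <=3 within 15 steps

Answer: -1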